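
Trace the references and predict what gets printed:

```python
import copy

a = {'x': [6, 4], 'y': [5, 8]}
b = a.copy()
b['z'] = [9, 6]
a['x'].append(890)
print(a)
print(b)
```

Key concept: shallow copy of dict with mutable values.
Step by step:
`a = {'x': [6, 4], 'y': [5, 8]}` → a = {'x': [6, 4], 'y': [5, 8]}
`b = a.copy()` → b = {'x': [6, 4], 'y': [5, 8]}
`b['z'] = [9, 6]` → b = {'x': [6, 4], 'y': [5, 8], 'z': [9, 6]}
`a['x'].append(890)` → a = {'x': [6, 4, 890], 'y': [5, 8]}; b = {'x': [6, 4, 890], 'y': [5, 8], 'z': [9, 6]}
`print(a)` → prints {'x': [6, 4, 890], 'y': [5, 8]}
`print(b)` → prints {'x': [6, 4, 890], 'y': [5, 8], 'z': [9, 6]}

Answer:
{'x': [6, 4, 890], 'y': [5, 8]}
{'x': [6, 4, 890], 'y': [5, 8], 'z': [9, 6]}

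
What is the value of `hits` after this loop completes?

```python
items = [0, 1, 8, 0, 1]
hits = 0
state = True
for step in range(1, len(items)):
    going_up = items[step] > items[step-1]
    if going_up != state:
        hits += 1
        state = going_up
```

Count direction changes in [0, 1, 8, 0, 1]
`hits` takes the values: 0 → 1 → 2

Answer: 2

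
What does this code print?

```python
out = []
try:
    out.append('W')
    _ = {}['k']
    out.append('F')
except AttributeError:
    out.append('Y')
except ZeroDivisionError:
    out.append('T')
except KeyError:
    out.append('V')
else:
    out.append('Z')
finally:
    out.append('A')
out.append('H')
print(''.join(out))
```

Execution trace: 'W' (try body) → 'V' (except KeyError) → 'A' (finally) → 'H' (after the try/except). Output: WVAH

Answer: WVAH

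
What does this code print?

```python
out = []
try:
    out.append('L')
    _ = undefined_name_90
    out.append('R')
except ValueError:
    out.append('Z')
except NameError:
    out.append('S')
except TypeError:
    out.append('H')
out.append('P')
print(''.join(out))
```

Execution trace: 'L' (try body) → 'S' (except NameError) → 'P' (after the try/except). Output: LSP

Answer: LSP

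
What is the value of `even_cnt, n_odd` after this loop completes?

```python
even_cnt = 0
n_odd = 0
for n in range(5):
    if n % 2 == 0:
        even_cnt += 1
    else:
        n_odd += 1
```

Count evens and odds in range(5)
`even_cnt, n_odd` takes the values: (0, 0) → (1, 0) → (1, 1) → (2, 1) → (2, 2) → (3, 2)

Answer: 3, 2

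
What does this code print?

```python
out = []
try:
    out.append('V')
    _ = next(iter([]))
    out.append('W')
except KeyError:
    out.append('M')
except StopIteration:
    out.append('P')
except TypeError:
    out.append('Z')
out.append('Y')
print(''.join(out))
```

Execution trace: 'V' (try body) → 'P' (except StopIteration) → 'Y' (after the try/except). Output: VPY

Answer: VPY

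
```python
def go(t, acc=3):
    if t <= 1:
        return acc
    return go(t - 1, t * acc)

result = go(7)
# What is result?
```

Accumulator trace (n, acc): (7, 3) -> (6, 21) -> (5, 126) -> (4, 630) -> (3, 2520) -> (2, 7560) -> (1, 15120) -> return 15120

Answer: 15120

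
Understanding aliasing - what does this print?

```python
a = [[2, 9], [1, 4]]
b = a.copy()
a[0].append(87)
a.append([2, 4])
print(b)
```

Key concept: shallow copy with nested lists.
Step by step:
`a = [[2, 9], [1, 4]]` → a = [[2, 9], [1, 4]]
`b = a.copy()` → b = [[2, 9], [1, 4]]
`a[0].append(87)` → a = [[2, 9, 87], [1, 4]]; b = [[2, 9, 87], [1, 4]]
`a.append([2, 4])` → a = [[2, 9, 87], [1, 4], [2, 4]]
`print(b)` → prints [[2, 9, 87], [1, 4]]

Answer: [[2, 9, 87], [1, 4]]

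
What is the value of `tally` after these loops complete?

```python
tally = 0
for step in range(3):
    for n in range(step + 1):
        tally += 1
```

Triangle: 1 + 2 + ... + 3
`tally` takes the values: 0 → 1 → 2 → 3 → 4 → 5 → 6

Answer: 6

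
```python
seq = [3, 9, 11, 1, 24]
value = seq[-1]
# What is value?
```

Trace:
`seq = [3, 9, 11, 1, 24]` → seq = [3, 9, 11, 1, 24]
`value = seq[-1]` → value = 24
So value = 24

Answer: 24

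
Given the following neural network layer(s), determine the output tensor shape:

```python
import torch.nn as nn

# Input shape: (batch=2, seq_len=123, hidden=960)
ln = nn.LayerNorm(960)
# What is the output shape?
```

Input: (2, 123, 960) -> Output: (2, 123, 960)

Answer: (2, 123, 960)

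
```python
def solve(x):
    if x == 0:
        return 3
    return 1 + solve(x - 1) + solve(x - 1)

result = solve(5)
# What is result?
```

solve(x) = 1 + 2·solve(x-1), solve(0)=3. Closed form: (3+1)·2^5 - 1 = 127.

Answer: 127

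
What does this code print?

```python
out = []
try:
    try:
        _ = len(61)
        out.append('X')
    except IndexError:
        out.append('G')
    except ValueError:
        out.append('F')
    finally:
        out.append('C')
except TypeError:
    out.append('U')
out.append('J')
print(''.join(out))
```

Execution trace: 'C' (finally) → 'U' (outer except TypeError) → 'J' (after the try/except). Output: CUJ

Answer: CUJ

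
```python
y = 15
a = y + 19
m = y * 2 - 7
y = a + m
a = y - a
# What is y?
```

Trace:
`y = 15` → y = 15
`a = y + 19` → a = 34
`m = y * 2 - 7` → m = 23
`y = a + m` → y = 57
`a = y - a` → a = 23
So y = 57

Answer: 57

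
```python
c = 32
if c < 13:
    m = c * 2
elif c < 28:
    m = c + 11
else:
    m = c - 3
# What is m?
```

Trace:
`c = 32` → c = 32
`if c < 13: ...` → c < 13 is False, c < 28 is False, take else branch → m = 29
So m = 29

Answer: 29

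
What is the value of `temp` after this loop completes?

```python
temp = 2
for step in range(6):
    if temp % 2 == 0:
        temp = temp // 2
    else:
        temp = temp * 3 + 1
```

Collatz-style transformation from 2
`temp` takes the values: 2 → 1 → 4 → 2 → 1 → 4 → 2

Answer: 2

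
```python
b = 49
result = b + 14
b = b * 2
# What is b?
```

Trace:
`b = 49` → b = 49
`result = b + 14` → result = 63
`b = b * 2` → b = 98
So b = 98

Answer: 98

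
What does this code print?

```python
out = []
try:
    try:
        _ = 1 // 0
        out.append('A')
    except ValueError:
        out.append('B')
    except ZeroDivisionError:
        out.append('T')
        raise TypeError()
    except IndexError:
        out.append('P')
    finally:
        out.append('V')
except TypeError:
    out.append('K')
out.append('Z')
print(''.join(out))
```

Execution trace: 'T' (inner except ZeroDivisionError) → 'V' (inner finally) → 'K' (outer except TypeError) → 'Z' (after the try/except). Output: TVKZ

Answer: TVKZ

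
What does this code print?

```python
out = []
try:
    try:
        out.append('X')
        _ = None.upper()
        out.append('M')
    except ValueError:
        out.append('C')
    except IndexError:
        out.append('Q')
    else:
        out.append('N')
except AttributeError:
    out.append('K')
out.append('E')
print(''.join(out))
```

Execution trace: 'X' (inner try body) → 'K' (outer except AttributeError) → 'E' (after the try/except). Output: XKE

Answer: XKE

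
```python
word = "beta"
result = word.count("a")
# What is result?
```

Trace:
`word = "beta"` → word = 'beta'
`result = word.count("a")` → result = 1
So result = 1

Answer: 1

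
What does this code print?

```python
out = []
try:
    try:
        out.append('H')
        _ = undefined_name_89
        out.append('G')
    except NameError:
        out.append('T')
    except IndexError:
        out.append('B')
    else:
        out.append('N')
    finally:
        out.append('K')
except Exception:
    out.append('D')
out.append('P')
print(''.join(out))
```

Execution trace: 'H' (inner try body) → 'T' (inner except NameError) → 'K' (inner finally) → 'P' (after the try/except). Output: HTKP

Answer: HTKP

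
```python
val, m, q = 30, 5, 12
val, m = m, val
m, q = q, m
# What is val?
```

Trace:
`val, m, q = 30, 5, 12` → val = 30; m = 5; q = 12
`val, m = m, val` → val = 5; m = 30
`m, q = q, m` → m = 12; q = 30
So val = 5

Answer: 5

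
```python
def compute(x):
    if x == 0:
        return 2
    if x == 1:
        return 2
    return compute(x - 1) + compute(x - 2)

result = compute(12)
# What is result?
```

Build up from base cases: compute(0)=2, compute(1)=2, compute(2)=4, compute(3)=6, compute(4)=10, compute(5)=16, compute(6)=26, ..., compute(12)=466

Answer: 466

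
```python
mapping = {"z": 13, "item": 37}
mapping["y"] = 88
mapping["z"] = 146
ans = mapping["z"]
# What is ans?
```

Trace:
`mapping = {"z": 13, "item": 37}` → mapping = {'z': 13, 'item': 37}
`mapping["y"] = 88` → mapping = {'z': 13, 'item': 37, 'y': 88}
`mapping["z"] = 146` → mapping = {'z': 146, 'item': 37, 'y': 88}
`ans = mapping["z"]` → ans = 146
So ans = 146

Answer: 146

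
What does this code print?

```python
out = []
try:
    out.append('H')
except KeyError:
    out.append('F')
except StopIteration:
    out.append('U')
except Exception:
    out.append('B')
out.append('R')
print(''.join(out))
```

Execution trace: 'H' (try body, no exception) → 'R' (after the try/except). Output: HR

Answer: HR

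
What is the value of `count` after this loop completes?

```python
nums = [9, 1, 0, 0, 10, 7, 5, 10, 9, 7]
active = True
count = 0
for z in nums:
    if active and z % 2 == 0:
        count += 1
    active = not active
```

Count even values at even positions
`count` takes the values: 0 → 1 → 2

Answer: 2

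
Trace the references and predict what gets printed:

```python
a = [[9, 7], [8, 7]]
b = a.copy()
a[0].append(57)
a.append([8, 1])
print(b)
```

Key concept: shallow copy with nested lists.
Step by step:
`a = [[9, 7], [8, 7]]` → a = [[9, 7], [8, 7]]
`b = a.copy()` → b = [[9, 7], [8, 7]]
`a[0].append(57)` → a = [[9, 7, 57], [8, 7]]; b = [[9, 7, 57], [8, 7]]
`a.append([8, 1])` → a = [[9, 7, 57], [8, 7], [8, 1]]
`print(b)` → prints [[9, 7, 57], [8, 7]]

Answer: [[9, 7, 57], [8, 7]]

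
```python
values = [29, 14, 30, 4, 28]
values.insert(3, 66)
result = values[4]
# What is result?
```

Trace:
`values = [29, 14, 30, 4, 28]` → values = [29, 14, 30, 4, 28]
`values.insert(3, 66)` → values = [29, 14, 30, 66, 4, 28]
`result = values[4]` → result = 4
So result = 4

Answer: 4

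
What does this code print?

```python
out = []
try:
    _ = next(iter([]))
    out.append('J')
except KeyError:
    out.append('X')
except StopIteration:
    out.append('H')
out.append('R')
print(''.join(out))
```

Execution trace: 'H' (except StopIteration) → 'R' (after the try/except). Output: HR

Answer: HR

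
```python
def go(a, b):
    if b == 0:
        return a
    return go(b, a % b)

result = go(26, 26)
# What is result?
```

go(26, 26) -> go(26, 0) -> 26

Answer: 26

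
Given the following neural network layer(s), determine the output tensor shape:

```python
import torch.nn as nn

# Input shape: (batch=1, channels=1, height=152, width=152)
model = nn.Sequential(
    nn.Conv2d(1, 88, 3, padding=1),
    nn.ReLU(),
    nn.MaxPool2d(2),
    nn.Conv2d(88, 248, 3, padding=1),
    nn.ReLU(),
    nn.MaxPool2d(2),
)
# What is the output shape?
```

Input: (1, 1, 152, 152) -> after first Conv2d: (1, 88, 152, 152) -> after first MaxPool2d: (1, 88, 76, 76) -> after second Conv2d: (1, 248, 76, 76) -> Output: (1, 248, 38, 38)

Answer: (1, 248, 38, 38)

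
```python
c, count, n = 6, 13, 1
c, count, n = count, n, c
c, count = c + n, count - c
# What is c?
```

Trace:
`c, count, n = 6, 13, 1` → c = 6; count = 13; n = 1
`c, count, n = count, n, c` → c = 13; count = 1; n = 6
`c, count = c + n, count - c` → c = 19; count = -12
So c = 19

Answer: 19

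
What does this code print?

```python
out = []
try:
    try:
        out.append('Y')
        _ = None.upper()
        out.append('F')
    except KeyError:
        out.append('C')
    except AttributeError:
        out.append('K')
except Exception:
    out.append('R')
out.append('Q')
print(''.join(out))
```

Execution trace: 'Y' (inner try body) → 'K' (inner except AttributeError) → 'Q' (after the try/except). Output: YKQ

Answer: YKQ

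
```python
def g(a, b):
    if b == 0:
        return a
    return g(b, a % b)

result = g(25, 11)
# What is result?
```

g(25, 11) -> g(11, 3) -> g(3, 2) -> g(2, 1) -> g(1, 0) -> 1

Answer: 1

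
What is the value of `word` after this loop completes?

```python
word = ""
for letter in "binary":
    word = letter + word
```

Reverse 'binary'
`word` takes the values: "" → "b" → "ib" → "nib" → "anib" → "ranib" → "yranib"

Answer: "yranib"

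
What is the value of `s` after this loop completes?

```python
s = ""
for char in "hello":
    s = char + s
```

Reverse 'hello'
`s` takes the values: "" → "h" → "eh" → "leh" → "lleh" → "olleh"

Answer: "olleh"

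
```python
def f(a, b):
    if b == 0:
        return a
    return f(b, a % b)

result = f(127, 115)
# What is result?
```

f(127, 115) -> f(115, 12) -> f(12, 7) -> f(7, 5) -> f(5, 2) -> f(2, 1) -> f(1, 0) -> 1

Answer: 1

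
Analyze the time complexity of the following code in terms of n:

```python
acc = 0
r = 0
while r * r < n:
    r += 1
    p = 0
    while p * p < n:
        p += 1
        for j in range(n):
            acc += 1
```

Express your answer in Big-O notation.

Each loop level contributes: √n × √n × n. Multiplying the contributions gives O(n^2).

Answer: O(n^2)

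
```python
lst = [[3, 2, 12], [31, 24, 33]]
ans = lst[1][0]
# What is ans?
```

Trace:
`lst = [[3, 2, 12], [31, 24, 33]]` → lst = [[3, 2, 12], [31, 24, 33]]
`ans = lst[1][0]` → ans = 31
So ans = 31

Answer: 31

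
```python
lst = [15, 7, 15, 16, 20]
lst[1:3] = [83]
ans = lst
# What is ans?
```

Trace:
`lst = [15, 7, 15, 16, 20]` → lst = [15, 7, 15, 16, 20]
`lst[1:3] = [83]` → lst = [15, 83, 16, 20]
`ans = lst` → ans = [15, 83, 16, 20]
So ans = [15, 83, 16, 20]

Answer: [15, 83, 16, 20]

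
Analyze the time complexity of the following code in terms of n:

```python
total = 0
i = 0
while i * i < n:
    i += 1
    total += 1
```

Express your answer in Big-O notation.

Each loop level contributes: √n. Multiplying the contributions gives O(√n).

Answer: O(√n)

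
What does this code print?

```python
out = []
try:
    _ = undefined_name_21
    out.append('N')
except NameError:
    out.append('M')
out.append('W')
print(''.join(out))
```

Execution trace: 'M' (except NameError) → 'W' (after the try/except). Output: MW

Answer: MW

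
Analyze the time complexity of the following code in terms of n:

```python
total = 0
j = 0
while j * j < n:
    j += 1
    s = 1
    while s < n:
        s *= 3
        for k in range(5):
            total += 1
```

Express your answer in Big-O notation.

Each loop level contributes: √n × log n × 1. Multiplying the contributions gives O(√n log n).

Answer: O(√n log n)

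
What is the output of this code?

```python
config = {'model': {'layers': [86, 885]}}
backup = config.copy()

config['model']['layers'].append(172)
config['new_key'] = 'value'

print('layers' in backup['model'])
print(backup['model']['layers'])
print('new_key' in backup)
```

Key concept: shallow copy gotcha with nested dict.
Step by step:
`config = {'model': {'layers': [86, 885]}}` → config = {'model': {'layers': [86, 885]}}
`backup = config.copy()` → backup = {'model': {'layers': [86, 885]}}
`config['model']['layers'].append(172)` → config = {'model': {'layers': [86, 885, 172]}}; backup = {'model': {'layers': [86, 885, 172]}}
`config['new_key'] = 'value'` → config = {'model': {'layers': [86, 885, 172]}, 'new_key': 'value'}
`print('layers' in backup['model'])` → prints True
`print(backup['model']['layers'])` → prints [86, 885, 172]
`print('new_key' in backup)` → prints False

Answer:
True
[86, 885, 172]
False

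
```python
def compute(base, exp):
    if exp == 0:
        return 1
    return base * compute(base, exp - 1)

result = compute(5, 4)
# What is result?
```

compute(5, 4) = 5 * 5 * 5 * 5 = 625

Answer: 625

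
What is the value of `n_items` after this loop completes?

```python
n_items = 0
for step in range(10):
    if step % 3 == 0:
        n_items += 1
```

Count numbers divisible by 3 in range(10)
`n_items` takes the values: 0 → 1 → 2 → 3 → 4

Answer: 4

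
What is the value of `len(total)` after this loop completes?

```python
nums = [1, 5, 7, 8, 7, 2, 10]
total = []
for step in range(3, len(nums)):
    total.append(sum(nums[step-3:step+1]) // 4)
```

Number of 4-element averages
`total` takes the values: [] → [5] → [5, 6] → [5, 6, 6] → [5, 6, 6, 6]
So `len(total)` = 4

Answer: 4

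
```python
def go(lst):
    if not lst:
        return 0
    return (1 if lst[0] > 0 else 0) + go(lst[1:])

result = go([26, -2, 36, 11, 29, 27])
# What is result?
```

Count of positive elements in [26, -2, 36, 11, 29, 27] = 5

Answer: 5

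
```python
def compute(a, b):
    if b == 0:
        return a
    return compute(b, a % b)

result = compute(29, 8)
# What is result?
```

compute(29, 8) -> compute(8, 5) -> compute(5, 3) -> compute(3, 2) -> compute(2, 1) -> compute(1, 0) -> 1

Answer: 1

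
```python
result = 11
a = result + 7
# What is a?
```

Trace:
`result = 11` → result = 11
`a = result + 7` → a = 18
So a = 18

Answer: 18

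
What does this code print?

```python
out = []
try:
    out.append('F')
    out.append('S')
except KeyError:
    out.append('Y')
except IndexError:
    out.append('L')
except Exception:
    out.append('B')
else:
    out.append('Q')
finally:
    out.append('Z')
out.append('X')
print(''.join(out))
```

Execution trace: 'F' (try body) → 'S' (try body, no exception) → 'Q' (else) → 'Z' (finally) → 'X' (after the try/except). Output: FSQZX

Answer: FSQZX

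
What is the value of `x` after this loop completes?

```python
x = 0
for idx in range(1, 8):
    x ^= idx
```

XOR of 1 to 7
`x` takes the values: 0 → 1 → 3 → 0 → 4 → 1 → 7 → 0

Answer: 0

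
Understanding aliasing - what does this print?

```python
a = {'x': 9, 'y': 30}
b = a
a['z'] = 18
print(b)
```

Key concept: dict aliasing.
Step by step:
`a = {'x': 9, 'y': 30}` → a = {'x': 9, 'y': 30}
`b = a` → b = {'x': 9, 'y': 30} (same object as a)
`a['z'] = 18` → a = {'x': 9, 'y': 30, 'z': 18} (same object as b); b = {'x': 9, 'y': 30, 'z': 18} (same object as a)
`print(b)` → prints {'x': 9, 'y': 30, 'z': 18}

Answer: {'x': 9, 'y': 30, 'z': 18}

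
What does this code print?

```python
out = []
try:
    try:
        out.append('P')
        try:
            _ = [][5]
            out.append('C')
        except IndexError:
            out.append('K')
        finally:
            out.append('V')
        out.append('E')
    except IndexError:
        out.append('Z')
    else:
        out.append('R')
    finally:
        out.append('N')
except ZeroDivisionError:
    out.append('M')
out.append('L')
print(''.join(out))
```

Execution trace: 'P' (try body) → 'K' (inner except IndexError) → 'V' (inner finally) → 'E' (try body, no exception) → 'R' (else) → 'N' (finally) → 'L' (after the try/except). Output: PKVERNL

Answer: PKVERNL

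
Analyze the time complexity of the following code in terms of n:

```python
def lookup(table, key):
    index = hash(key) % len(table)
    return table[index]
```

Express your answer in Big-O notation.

This is Hash table lookup (average case). Time complexity: O(1).

Answer: O(1)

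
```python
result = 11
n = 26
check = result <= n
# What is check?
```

Trace:
`result = 11` → result = 11
`n = 26` → n = 26
`check = result <= n` → check = True
So check = True

Answer: True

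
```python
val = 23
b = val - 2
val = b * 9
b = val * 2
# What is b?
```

Trace:
`val = 23` → val = 23
`b = val - 2` → b = 21
`val = b * 9` → val = 189
`b = val * 2` → b = 378
So b = 378

Answer: 378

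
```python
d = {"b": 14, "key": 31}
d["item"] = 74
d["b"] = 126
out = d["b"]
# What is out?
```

Trace:
`d = {"b": 14, "key": 31}` → d = {'b': 14, 'key': 31}
`d["item"] = 74` → d = {'b': 14, 'key': 31, 'item': 74}
`d["b"] = 126` → d = {'b': 126, 'key': 31, 'item': 74}
`out = d["b"]` → out = 126
So out = 126

Answer: 126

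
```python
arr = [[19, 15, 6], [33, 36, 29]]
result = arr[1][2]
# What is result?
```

Trace:
`arr = [[19, 15, 6], [33, 36, 29]]` → arr = [[19, 15, 6], [33, 36, 29]]
`result = arr[1][2]` → result = 29
So result = 29

Answer: 29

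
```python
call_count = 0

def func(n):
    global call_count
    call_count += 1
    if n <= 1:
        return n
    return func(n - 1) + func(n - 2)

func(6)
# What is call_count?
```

Calls(n) = 1 + Calls(n-1) + Calls(n-2); Calls(0)=Calls(1)=1. For n=6 this gives 25.

Answer: 25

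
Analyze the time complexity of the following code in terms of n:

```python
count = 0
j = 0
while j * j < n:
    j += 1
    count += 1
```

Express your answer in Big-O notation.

Each loop level contributes: √n. Multiplying the contributions gives O(√n).

Answer: O(√n)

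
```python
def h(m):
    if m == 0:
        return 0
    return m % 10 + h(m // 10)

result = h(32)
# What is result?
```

Sum of digits of 32: 2 + 3 = 5

Answer: 5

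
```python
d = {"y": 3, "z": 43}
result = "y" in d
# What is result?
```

Trace:
`d = {"y": 3, "z": 43}` → d = {'y': 3, 'z': 43}
`result = "y" in d` → result = True
So result = True

Answer: True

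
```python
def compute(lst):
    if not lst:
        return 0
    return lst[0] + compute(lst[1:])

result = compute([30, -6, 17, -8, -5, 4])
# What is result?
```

30 + (-6) + 17 + (-8) + (-5) + 4 + 0 = 32

Answer: 32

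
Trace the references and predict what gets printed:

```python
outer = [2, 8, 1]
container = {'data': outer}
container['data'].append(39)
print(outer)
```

Key concept: dict holds reference to list.
Step by step:
`outer = [2, 8, 1]` → outer = [2, 8, 1]
`container = {'data': outer}` → container = {'data': [2, 8, 1]}
`container['data'].append(39)` → outer = [2, 8, 1, 39]; container = {'data': [2, 8, 1, 39]}
`print(outer)` → prints [2, 8, 1, 39]

Answer: [2, 8, 1, 39]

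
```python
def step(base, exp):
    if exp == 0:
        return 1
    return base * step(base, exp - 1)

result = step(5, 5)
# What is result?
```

step(5, 5) = 5 * 5 * 5 * 5 * 5 = 3125

Answer: 3125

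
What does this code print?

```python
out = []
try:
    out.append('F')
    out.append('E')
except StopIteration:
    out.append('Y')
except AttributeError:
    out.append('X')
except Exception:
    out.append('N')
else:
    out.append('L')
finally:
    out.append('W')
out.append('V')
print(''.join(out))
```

Execution trace: 'F' (try body) → 'E' (try body, no exception) → 'L' (else) → 'W' (finally) → 'V' (after the try/except). Output: FELWV

Answer: FELWV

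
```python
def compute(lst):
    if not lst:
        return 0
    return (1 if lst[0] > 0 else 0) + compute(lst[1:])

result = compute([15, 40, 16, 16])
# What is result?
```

Count of positive elements in [15, 40, 16, 16] = 4

Answer: 4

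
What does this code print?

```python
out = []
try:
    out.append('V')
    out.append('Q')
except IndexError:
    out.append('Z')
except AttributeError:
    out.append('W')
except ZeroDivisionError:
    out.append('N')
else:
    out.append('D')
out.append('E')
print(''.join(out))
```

Execution trace: 'V' (try body) → 'Q' (try body, no exception) → 'D' (else) → 'E' (after the try/except). Output: VQDE

Answer: VQDE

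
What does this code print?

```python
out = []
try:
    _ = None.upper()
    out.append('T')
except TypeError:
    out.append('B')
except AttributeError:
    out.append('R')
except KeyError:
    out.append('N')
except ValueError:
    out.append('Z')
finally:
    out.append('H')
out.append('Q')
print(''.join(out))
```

Execution trace: 'R' (except AttributeError) → 'H' (finally) → 'Q' (after the try/except). Output: RHQ

Answer: RHQ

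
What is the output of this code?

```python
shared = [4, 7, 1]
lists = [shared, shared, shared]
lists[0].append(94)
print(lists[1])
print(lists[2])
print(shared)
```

Key concept: list of same reference.
Step by step:
`shared = [4, 7, 1]` → shared = [4, 7, 1]
`lists = [shared, shared, shared]` → lists = [[4, 7, 1], [4, 7, 1], [4, 7, 1]]
`lists[0].append(94)` → shared = [4, 7, 1, 94]; lists = [[4, 7, 1, 94], [4, 7, 1, 94], [4, 7, 1, 94]]
`print(lists[1])` → prints [4, 7, 1, 94]
`print(lists[2])` → prints [4, 7, 1, 94]
`print(shared)` → prints [4, 7, 1, 94]

Answer:
[4, 7, 1, 94]
[4, 7, 1, 94]
[4, 7, 1, 94]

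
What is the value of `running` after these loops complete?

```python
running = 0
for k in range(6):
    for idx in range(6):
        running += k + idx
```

Sum of all k+idx for k,idx in 6x6
`running` takes the values: 0 → 1 → 3 → 6 → 10 → 15 → 16 → 18 → 21 → 25 → 30 → 36 → 38 → 41 → 45 → 50 → 56 → 63 → 66 → 70 → 75 → 81 → 88 → 96 → 100 → 105 → 111 → 118 → 126 → 135 → 140 → 146 → 153 → 161 → 170 → 180

Answer: 180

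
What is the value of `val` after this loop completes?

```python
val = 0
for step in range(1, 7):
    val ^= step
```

XOR of 1 to 6
`val` takes the values: 0 → 1 → 3 → 0 → 4 → 1 → 7

Answer: 7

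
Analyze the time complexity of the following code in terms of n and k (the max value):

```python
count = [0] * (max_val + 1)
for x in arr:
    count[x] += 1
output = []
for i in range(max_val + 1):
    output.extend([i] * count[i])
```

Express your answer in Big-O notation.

This is Counting sort (k = max value). Time complexity: O(n + k).

Answer: O(n + k)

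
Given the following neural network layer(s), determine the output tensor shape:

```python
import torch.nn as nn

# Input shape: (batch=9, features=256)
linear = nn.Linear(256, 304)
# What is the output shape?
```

Input: (9, 256) -> Output: (9, 304)

Answer: (9, 304)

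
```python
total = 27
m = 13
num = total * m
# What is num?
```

Trace:
`total = 27` → total = 27
`m = 13` → m = 13
`num = total * m` → num = 351
So num = 351

Answer: 351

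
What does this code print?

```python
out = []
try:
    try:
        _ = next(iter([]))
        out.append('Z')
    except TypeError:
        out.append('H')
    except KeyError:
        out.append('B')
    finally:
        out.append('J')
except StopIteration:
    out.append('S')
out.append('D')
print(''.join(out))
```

Execution trace: 'J' (finally) → 'S' (outer except StopIteration) → 'D' (after the try/except). Output: JSD

Answer: JSD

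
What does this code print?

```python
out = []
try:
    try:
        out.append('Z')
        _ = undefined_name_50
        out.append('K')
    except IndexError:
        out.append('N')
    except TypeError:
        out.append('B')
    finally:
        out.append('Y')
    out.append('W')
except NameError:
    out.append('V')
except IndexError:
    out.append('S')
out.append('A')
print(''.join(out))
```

Execution trace: 'Z' (inner try body) → 'Y' (inner finally) → 'V' (except NameError) → 'A' (after the try/except). Output: ZYVA

Answer: ZYVA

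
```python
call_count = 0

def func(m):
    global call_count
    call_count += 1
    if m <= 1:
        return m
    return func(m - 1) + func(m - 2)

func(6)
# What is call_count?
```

Calls(m) = 1 + Calls(m-1) + Calls(m-2); Calls(0)=Calls(1)=1. For m=6 this gives 25.

Answer: 25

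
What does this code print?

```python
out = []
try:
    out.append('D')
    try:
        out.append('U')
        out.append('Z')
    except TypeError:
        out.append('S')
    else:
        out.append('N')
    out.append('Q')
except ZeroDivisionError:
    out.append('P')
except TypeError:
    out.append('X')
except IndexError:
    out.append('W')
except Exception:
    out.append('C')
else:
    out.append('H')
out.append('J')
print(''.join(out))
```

Execution trace: 'D' (try body) → 'U' (inner try body) → 'Z' (inner try body, no exception) → 'N' (inner else) → 'Q' (try body, no exception) → 'H' (else) → 'J' (after the try/except). Output: DUZNQHJ

Answer: DUZNQHJ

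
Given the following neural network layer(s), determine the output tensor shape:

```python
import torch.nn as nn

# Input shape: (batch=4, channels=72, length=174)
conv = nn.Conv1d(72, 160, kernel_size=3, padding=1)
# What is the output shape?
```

Input: (4, 72, 174) -> Output: (4, 160, 174)

Answer: (4, 160, 174)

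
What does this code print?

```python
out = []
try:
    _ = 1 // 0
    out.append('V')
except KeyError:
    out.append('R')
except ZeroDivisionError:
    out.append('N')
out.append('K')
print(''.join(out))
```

Execution trace: 'N' (except ZeroDivisionError) → 'K' (after the try/except). Output: NK

Answer: NK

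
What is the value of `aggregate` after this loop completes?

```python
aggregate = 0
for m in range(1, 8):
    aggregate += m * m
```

Sum of squares 1² to 7² = 140
`aggregate` takes the values: 0 → 1 → 5 → 14 → 30 → 55 → 91 → 140

Answer: 140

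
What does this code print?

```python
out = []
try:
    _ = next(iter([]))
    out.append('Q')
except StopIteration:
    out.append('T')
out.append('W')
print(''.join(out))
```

Execution trace: 'T' (except StopIteration) → 'W' (after the try/except). Output: TW

Answer: TW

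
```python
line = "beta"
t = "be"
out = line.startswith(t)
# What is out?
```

Trace:
`line = "beta"` → line = 'beta'
`t = "be"` → t = 'be'
`out = line.startswith(t)` → out = True
So out = True

Answer: True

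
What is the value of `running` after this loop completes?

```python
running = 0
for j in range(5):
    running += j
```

Sum of 0 to 4 = 10
`running` takes the values: 0 → 1 → 3 → 6 → 10

Answer: 10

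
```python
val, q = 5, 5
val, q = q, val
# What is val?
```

Trace:
`val, q = 5, 5` → val = 5; q = 5
`val, q = q, val` → val = 5; q = 5
So val = 5

Answer: 5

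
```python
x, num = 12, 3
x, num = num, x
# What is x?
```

Trace:
`x, num = 12, 3` → x = 12; num = 3
`x, num = num, x` → x = 3; num = 12
So x = 3

Answer: 3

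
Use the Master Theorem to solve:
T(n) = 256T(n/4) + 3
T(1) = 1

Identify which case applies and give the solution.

a=256, b=4, f(n)=3. log_4(256) = 4. Since c=0 < 4, Case 1 applies: T(n) = Θ(n^log_b(a)) = O(n^4).

Answer: O(n^4) - Case 1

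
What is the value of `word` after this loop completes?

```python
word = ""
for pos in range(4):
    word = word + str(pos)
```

Concatenate digits 0 to 3
`word` takes the values: "" → "0" → "01" → "012" → "0123"

Answer: "0123"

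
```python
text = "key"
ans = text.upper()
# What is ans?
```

Trace:
`text = "key"` → text = 'key'
`ans = text.upper()` → ans = 'KEY'
So ans = 'KEY'

Answer: 'KEY'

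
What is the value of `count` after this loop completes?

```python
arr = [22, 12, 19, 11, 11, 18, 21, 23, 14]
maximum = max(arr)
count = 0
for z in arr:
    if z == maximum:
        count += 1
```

Count of max value 23 in [22, 12, 19, 11, 11, 18, 21, 23, 14]
`count` takes the values: 0 → 1

Answer: 1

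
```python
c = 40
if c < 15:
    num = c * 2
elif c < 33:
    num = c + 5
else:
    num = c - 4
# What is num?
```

Trace:
`c = 40` → c = 40
`if c < 15: ...` → c < 15 is False, c < 33 is False, take else branch → num = 36
So num = 36

Answer: 36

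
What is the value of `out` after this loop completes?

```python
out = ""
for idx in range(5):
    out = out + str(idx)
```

Concatenate digits 0 to 4
`out` takes the values: "" → "0" → "01" → "012" → "0123" → "01234"

Answer: "01234"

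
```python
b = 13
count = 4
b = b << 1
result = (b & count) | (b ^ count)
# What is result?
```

Trace:
`b = 13` → b = 13
`count = 4` → count = 4
`b = b << 1` → b = 26
`result = (b & count) | (b ^ count)` → result = 30
So result = 30

Answer: 30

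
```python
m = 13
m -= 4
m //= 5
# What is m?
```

Trace:
`m = 13` → m = 13
`m -= 4` → m = 9
`m //= 5` → m = 1
So m = 1

Answer: 1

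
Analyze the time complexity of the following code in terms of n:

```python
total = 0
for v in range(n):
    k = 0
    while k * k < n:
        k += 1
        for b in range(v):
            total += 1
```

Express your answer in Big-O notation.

Each loop level contributes: n × √n × n. Multiplying the contributions gives O(n^2√n).

Answer: O(n^2√n)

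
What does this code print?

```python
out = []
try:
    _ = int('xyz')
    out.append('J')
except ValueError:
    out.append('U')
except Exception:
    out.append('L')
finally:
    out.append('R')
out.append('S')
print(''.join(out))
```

Execution trace: 'U' (except ValueError) → 'R' (finally) → 'S' (after the try/except). Output: URS

Answer: URS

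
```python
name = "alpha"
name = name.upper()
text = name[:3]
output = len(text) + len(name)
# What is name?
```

Trace:
`name = "alpha"` → name = 'alpha'
`name = name.upper()` → name = 'ALPHA'
`text = name[:3]` → text = 'ALP'
`output = len(text) + len(name)` → output = 8
So name = 'ALPHA'

Answer: 'ALPHA'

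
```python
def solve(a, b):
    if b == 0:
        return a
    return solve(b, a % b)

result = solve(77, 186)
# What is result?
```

solve(77, 186) -> solve(186, 77) -> solve(77, 32) -> solve(32, 13) -> solve(13, 6) -> solve(6, 1) -> solve(1, 0) -> 1

Answer: 1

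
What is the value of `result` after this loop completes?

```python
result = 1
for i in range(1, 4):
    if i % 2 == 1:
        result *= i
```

Product of odd numbers 1 to 3
`result` takes the values: 1 → 3

Answer: 3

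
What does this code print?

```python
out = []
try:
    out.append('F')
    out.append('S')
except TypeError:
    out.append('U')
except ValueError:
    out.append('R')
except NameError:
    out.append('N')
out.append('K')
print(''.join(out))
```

Execution trace: 'F' (try body) → 'S' (try body, no exception) → 'K' (after the try/except). Output: FSK

Answer: FSK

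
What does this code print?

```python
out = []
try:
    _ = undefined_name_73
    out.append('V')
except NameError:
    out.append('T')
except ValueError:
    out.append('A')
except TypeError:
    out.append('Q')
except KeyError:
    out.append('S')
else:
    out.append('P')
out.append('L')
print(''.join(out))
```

Execution trace: 'T' (except NameError) → 'L' (after the try/except). Output: TL

Answer: TL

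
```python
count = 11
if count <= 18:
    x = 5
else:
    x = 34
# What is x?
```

Trace:
`count = 11` → count = 11
`if count <= 18: ...` → count <= 18 is True → x = 5
So x = 5

Answer: 5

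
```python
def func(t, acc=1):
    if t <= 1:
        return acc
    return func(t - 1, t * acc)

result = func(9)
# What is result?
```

Accumulator trace (n, acc): (9, 1) -> (8, 9) -> (7, 72) -> (6, 504) -> (5, 3024) -> (4, 15120) -> (3, 60480) -> (2, 181440) -> (1, 362880) -> return 362880

Answer: 362880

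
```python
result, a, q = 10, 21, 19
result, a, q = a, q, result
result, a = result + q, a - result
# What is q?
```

Trace:
`result, a, q = 10, 21, 19` → result = 10; a = 21; q = 19
`result, a, q = a, q, result` → result = 21; a = 19; q = 10
`result, a = result + q, a - result` → result = 31; a = -2
So q = 10

Answer: 10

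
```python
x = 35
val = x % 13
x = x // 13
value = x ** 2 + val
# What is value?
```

Trace:
`x = 35` → x = 35
`val = x % 13` → val = 9
`x = x // 13` → x = 2
`value = x ** 2 + val` → value = 13
So value = 13

Answer: 13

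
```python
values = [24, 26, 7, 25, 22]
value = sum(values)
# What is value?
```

Trace:
`values = [24, 26, 7, 25, 22]` → values = [24, 26, 7, 25, 22]
`value = sum(values)` → value = 104
So value = 104

Answer: 104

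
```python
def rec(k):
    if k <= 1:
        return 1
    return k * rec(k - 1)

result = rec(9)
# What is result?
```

rec(9) = 9 * 8 * 7 * 6 * 5 * 4 * 3 * 2 * 1 = 362880

Answer: 362880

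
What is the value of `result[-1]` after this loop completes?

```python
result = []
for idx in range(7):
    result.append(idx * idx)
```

Last element of squares 0 to 6
`result` takes the values: [] → [0] → [0, 1] → [0, 1, 4] → [0, 1, 4, 9] → [0, 1, 4, 9, 16] → [0, 1, 4, 9, 16, 25] → [0, 1, 4, 9, 16, 25, 36]
So `result[-1]` = 36

Answer: 36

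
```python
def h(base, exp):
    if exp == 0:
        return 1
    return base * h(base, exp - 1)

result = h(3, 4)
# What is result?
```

h(3, 4) = 3 * 3 * 3 * 3 = 81

Answer: 81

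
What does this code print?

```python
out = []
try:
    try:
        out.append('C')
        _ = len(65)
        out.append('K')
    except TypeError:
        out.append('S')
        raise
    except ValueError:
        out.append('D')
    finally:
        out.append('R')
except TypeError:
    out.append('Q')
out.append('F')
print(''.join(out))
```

Execution trace: 'C' (inner try body) → 'S' (inner except TypeError) → 'R' (inner finally) → 'Q' (outer except TypeError) → 'F' (after the try/except). Output: CSRQF

Answer: CSRQF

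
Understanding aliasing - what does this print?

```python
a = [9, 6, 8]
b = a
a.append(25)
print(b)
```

Key concept: basic list aliasing.
Step by step:
`a = [9, 6, 8]` → a = [9, 6, 8]
`b = a` → b = [9, 6, 8] (same object as a)
`a.append(25)` → a = [9, 6, 8, 25] (same object as b); b = [9, 6, 8, 25] (same object as a)
`print(b)` → prints [9, 6, 8, 25]

Answer: [9, 6, 8, 25]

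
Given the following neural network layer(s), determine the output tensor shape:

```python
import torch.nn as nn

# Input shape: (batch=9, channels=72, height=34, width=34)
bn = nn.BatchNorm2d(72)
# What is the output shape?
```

Input: (9, 72, 34, 34) -> Output: (9, 72, 34, 34)

Answer: (9, 72, 34, 34)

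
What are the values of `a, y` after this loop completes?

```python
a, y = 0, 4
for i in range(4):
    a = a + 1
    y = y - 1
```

a goes 0→4, y goes 4→0
`a, y` takes the values: (0, 4) → (1, 4) → (1, 3) → (2, 3) → (2, 2) → (3, 2) → (3, 1) → (4, 1) → (4, 0)

Answer: 4, 0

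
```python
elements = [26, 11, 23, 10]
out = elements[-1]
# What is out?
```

Trace:
`elements = [26, 11, 23, 10]` → elements = [26, 11, 23, 10]
`out = elements[-1]` → out = 10
So out = 10

Answer: 10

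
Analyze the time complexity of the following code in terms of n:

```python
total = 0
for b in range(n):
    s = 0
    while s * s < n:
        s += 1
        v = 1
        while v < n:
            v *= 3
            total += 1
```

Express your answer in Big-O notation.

Each loop level contributes: n × √n × log n. Multiplying the contributions gives O(n√n log n).

Answer: O(n√n log n)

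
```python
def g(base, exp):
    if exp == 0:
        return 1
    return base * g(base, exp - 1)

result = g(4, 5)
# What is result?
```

g(4, 5) = 4 * 4 * 4 * 4 * 4 = 1024

Answer: 1024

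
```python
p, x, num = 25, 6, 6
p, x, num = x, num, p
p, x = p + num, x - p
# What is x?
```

Trace:
`p, x, num = 25, 6, 6` → p = 25; x = 6; num = 6
`p, x, num = x, num, p` → p = 6; x = 6; num = 25
`p, x = p + num, x - p` → p = 31; x = 0
So x = 0

Answer: 0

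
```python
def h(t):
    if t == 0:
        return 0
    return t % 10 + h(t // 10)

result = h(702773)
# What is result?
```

Sum of digits of 702773: 3 + 7 + 7 + 2 + 0 + 7 = 26

Answer: 26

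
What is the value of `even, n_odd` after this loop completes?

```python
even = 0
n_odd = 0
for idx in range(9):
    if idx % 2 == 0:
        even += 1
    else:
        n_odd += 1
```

Count evens and odds in range(9)
`even, n_odd` takes the values: (0, 0) → (1, 0) → (1, 1) → (2, 1) → (2, 2) → (3, 2) → (3, 3) → (4, 3) → (4, 4) → (5, 4)

Answer: 5, 4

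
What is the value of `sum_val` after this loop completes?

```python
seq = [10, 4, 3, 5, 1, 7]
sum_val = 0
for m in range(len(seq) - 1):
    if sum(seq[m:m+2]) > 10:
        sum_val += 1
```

Count windows with sum > 10
`sum_val` takes the values: 0 → 1

Answer: 1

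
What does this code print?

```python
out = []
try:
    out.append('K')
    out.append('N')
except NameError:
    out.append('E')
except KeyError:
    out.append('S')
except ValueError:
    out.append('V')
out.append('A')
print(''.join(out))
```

Execution trace: 'K' (try body) → 'N' (try body, no exception) → 'A' (after the try/except). Output: KNA

Answer: KNA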